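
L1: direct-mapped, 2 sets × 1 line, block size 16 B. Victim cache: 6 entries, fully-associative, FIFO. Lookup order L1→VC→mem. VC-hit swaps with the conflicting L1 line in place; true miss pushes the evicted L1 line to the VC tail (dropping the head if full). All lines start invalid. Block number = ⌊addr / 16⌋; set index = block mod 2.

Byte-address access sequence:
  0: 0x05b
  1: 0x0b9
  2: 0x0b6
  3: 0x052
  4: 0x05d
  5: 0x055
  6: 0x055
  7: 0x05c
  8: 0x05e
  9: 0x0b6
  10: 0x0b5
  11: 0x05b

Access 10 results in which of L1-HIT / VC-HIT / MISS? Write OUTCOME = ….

OUTCOME = L1-HIT

#0 0x5b→b5/s1 MISS; vc=[]
#1 0xb9→b11/s1 MISS; vc=[5]
#2 0xb6→b11/s1 L1-HIT; vc=[5]
#3 0x52→b5/s1 VC-HIT; vc=[11]
#4 0x5d→b5/s1 L1-HIT; vc=[11]
#5 0x55→b5/s1 L1-HIT; vc=[11]
#6 0x55→b5/s1 L1-HIT; vc=[11]
#7 0x5c→b5/s1 L1-HIT; vc=[11]
#8 0x5e→b5/s1 L1-HIT; vc=[11]
#9 0xb6→b11/s1 VC-HIT; vc=[5]
#10 0xb5→b11/s1 L1-HIT; vc=[5]
#11 0x5b→b5/s1 VC-HIT; vc=[11]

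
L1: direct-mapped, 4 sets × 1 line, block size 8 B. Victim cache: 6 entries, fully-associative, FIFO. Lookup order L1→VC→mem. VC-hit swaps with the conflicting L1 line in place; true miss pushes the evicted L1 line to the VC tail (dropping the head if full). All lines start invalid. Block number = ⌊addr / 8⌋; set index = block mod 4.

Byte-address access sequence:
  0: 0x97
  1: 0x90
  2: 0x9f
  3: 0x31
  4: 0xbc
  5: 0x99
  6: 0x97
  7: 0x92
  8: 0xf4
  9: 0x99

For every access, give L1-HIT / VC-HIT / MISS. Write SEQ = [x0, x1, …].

SEQ = [MISS, L1-HIT, MISS, MISS, MISS, VC-HIT, VC-HIT, L1-HIT, MISS, L1-HIT]

0: 0x97 (blk 18, set 2) → MISS  vc=[]
1: 0x90 (blk 18, set 2) → L1-HIT  vc=[]
2: 0x9f (blk 19, set 3) → MISS  vc=[]
3: 0x31 (blk 6, set 2) → MISS  vc=[18]
4: 0xbc (blk 23, set 3) → MISS  vc=[18, 19]
5: 0x99 (blk 19, set 3) → VC-HIT  vc=[18, 23]
6: 0x97 (blk 18, set 2) → VC-HIT  vc=[6, 23]
7: 0x92 (blk 18, set 2) → L1-HIT  vc=[6, 23]
8: 0xf4 (blk 30, set 2) → MISS  vc=[6, 23, 18]
9: 0x99 (blk 19, set 3) → L1-HIT  vc=[6, 23, 18]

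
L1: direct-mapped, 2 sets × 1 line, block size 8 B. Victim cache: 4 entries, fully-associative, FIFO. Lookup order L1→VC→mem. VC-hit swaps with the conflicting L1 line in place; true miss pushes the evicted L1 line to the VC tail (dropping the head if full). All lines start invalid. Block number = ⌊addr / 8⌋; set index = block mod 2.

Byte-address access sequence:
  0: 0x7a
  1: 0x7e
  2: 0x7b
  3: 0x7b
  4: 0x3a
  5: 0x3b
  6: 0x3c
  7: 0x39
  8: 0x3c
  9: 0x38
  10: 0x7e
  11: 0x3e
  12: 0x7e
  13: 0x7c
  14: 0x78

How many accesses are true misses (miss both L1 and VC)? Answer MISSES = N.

MISSES = 2

0: 0x7a (blk 15, set 1) → MISS  vc=[]
1: 0x7e (blk 15, set 1) → L1-HIT  vc=[]
2: 0x7b (blk 15, set 1) → L1-HIT  vc=[]
3: 0x7b (blk 15, set 1) → L1-HIT  vc=[]
4: 0x3a (blk 7, set 1) → MISS  vc=[15]
5: 0x3b (blk 7, set 1) → L1-HIT  vc=[15]
6: 0x3c (blk 7, set 1) → L1-HIT  vc=[15]
7: 0x39 (blk 7, set 1) → L1-HIT  vc=[15]
8: 0x3c (blk 7, set 1) → L1-HIT  vc=[15]
9: 0x38 (blk 7, set 1) → L1-HIT  vc=[15]
10: 0x7e (blk 15, set 1) → VC-HIT  vc=[7]
11: 0x3e (blk 7, set 1) → VC-HIT  vc=[15]
12: 0x7e (blk 15, set 1) → VC-HIT  vc=[7]
13: 0x7c (blk 15, set 1) → L1-HIT  vc=[7]
14: 0x78 (blk 15, set 1) → L1-HIT  vc=[7]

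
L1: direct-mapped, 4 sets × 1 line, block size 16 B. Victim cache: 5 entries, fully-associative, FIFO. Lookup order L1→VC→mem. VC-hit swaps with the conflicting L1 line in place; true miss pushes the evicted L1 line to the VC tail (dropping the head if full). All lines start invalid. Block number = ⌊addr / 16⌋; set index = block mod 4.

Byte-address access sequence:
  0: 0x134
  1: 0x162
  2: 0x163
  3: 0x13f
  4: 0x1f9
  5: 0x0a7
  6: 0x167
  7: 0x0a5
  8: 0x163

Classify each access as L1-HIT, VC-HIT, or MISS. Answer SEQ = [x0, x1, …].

SEQ = [MISS, MISS, L1-HIT, L1-HIT, MISS, MISS, VC-HIT, VC-HIT, VC-HIT]

#0 0x134→b19/s3 MISS; vc=[]
#1 0x162→b22/s2 MISS; vc=[]
#2 0x163→b22/s2 L1-HIT; vc=[]
#3 0x13f→b19/s3 L1-HIT; vc=[]
#4 0x1f9→b31/s3 MISS; vc=[19]
#5 0xa7→b10/s2 MISS; vc=[19,22]
#6 0x167→b22/s2 VC-HIT; vc=[19,10]
#7 0xa5→b10/s2 VC-HIT; vc=[19,22]
#8 0x163→b22/s2 VC-HIT; vc=[19,10]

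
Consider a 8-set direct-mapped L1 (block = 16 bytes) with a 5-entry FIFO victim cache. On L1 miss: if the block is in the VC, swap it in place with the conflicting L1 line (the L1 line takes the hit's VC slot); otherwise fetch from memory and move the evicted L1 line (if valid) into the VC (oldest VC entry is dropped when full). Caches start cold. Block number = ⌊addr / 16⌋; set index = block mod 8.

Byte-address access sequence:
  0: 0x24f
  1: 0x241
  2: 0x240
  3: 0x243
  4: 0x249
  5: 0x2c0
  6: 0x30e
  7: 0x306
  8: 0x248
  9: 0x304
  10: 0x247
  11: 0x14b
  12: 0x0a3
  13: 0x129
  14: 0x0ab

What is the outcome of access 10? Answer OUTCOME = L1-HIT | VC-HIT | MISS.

OUTCOME = L1-HIT

#0 0x24f→b36/s4 MISS; vc=[]
#1 0x241→b36/s4 L1-HIT; vc=[]
#2 0x240→b36/s4 L1-HIT; vc=[]
#3 0x243→b36/s4 L1-HIT; vc=[]
#4 0x249→b36/s4 L1-HIT; vc=[]
#5 0x2c0→b44/s4 MISS; vc=[36]
#6 0x30e→b48/s0 MISS; vc=[36]
#7 0x306→b48/s0 L1-HIT; vc=[36]
#8 0x248→b36/s4 VC-HIT; vc=[44]
#9 0x304→b48/s0 L1-HIT; vc=[44]
#10 0x247→b36/s4 L1-HIT; vc=[44]
#11 0x14b→b20/s4 MISS; vc=[44,36]
#12 0xa3→b10/s2 MISS; vc=[44,36]
#13 0x129→b18/s2 MISS; vc=[44,36,10]
#14 0xab→b10/s2 VC-HIT; vc=[44,36,18]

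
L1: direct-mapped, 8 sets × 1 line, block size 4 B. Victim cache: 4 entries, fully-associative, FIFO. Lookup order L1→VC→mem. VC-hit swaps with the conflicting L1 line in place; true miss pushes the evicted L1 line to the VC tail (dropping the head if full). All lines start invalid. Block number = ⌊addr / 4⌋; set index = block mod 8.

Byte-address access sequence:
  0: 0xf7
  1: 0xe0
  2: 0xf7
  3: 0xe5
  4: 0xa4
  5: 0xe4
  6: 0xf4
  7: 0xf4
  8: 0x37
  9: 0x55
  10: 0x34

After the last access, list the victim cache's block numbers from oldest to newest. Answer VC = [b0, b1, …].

VC = [41, 61, 21]

0: 0xf7 (blk 61, set 5) → MISS  vc=[]
1: 0xe0 (blk 56, set 0) → MISS  vc=[]
2: 0xf7 (blk 61, set 5) → L1-HIT  vc=[]
3: 0xe5 (blk 57, set 1) → MISS  vc=[]
4: 0xa4 (blk 41, set 1) → MISS  vc=[57]
5: 0xe4 (blk 57, set 1) → VC-HIT  vc=[41]
6: 0xf4 (blk 61, set 5) → L1-HIT  vc=[41]
7: 0xf4 (blk 61, set 5) → L1-HIT  vc=[41]
8: 0x37 (blk 13, set 5) → MISS  vc=[41, 61]
9: 0x55 (blk 21, set 5) → MISS  vc=[41, 61, 13]
10: 0x34 (blk 13, set 5) → VC-HIT  vc=[41, 61, 21]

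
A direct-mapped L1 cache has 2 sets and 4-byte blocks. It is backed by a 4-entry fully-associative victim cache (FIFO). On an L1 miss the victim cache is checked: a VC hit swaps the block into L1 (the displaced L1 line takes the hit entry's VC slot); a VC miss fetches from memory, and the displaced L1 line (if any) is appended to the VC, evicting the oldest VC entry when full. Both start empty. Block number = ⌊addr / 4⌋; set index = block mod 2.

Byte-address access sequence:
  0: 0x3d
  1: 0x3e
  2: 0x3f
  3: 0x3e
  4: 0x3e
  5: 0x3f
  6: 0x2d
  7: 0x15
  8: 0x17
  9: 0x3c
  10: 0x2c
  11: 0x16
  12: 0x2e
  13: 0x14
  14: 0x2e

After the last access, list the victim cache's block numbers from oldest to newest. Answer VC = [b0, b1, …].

VC = [5, 15]

0: 0x3d (blk 15, set 1) → MISS  vc=[]
1: 0x3e (blk 15, set 1) → L1-HIT  vc=[]
2: 0x3f (blk 15, set 1) → L1-HIT  vc=[]
3: 0x3e (blk 15, set 1) → L1-HIT  vc=[]
4: 0x3e (blk 15, set 1) → L1-HIT  vc=[]
5: 0x3f (blk 15, set 1) → L1-HIT  vc=[]
6: 0x2d (blk 11, set 1) → MISS  vc=[15]
7: 0x15 (blk 5, set 1) → MISS  vc=[15, 11]
8: 0x17 (blk 5, set 1) → L1-HIT  vc=[15, 11]
9: 0x3c (blk 15, set 1) → VC-HIT  vc=[5, 11]
10: 0x2c (blk 11, set 1) → VC-HIT  vc=[5, 15]
11: 0x16 (blk 5, set 1) → VC-HIT  vc=[11, 15]
12: 0x2e (blk 11, set 1) → VC-HIT  vc=[5, 15]
13: 0x14 (blk 5, set 1) → VC-HIT  vc=[11, 15]
14: 0x2e (blk 11, set 1) → VC-HIT  vc=[5, 15]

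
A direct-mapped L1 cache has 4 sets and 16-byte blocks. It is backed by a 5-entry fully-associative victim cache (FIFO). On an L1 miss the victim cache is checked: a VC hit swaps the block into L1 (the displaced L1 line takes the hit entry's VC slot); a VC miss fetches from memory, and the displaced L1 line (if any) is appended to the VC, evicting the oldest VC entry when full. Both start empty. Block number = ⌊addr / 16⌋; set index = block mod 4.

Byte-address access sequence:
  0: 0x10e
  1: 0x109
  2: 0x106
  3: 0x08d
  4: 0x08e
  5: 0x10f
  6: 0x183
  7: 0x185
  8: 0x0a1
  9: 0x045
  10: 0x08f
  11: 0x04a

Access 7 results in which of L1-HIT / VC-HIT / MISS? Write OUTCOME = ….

#0 0x10e→b16/s0 MISS; vc=[]
#1 0x109→b16/s0 L1-HIT; vc=[]
#2 0x106→b16/s0 L1-HIT; vc=[]
#3 0x8d→b8/s0 MISS; vc=[16]
#4 0x8e→b8/s0 L1-HIT; vc=[16]
#5 0x10f→b16/s0 VC-HIT; vc=[8]
#6 0x183→b24/s0 MISS; vc=[8,16]
#7 0x185→b24/s0 L1-HIT; vc=[8,16]
#8 0xa1→b10/s2 MISS; vc=[8,16]
#9 0x45→b4/s0 MISS; vc=[8,16,24]
#10 0x8f→b8/s0 VC-HIT; vc=[4,16,24]
#11 0x4a→b4/s0 VC-HIT; vc=[8,16,24]

OUTCOME = L1-HIT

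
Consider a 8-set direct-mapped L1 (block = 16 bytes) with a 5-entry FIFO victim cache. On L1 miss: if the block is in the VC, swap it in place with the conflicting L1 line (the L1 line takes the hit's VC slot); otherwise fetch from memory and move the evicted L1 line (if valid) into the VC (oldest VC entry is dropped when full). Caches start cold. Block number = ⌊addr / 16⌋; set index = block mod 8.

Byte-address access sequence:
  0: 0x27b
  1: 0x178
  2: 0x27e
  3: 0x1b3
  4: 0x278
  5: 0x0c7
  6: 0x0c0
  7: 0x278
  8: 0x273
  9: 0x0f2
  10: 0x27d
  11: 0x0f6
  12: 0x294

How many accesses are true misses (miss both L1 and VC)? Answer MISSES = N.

#0 0x27b→b39/s7 MISS; vc=[]
#1 0x178→b23/s7 MISS; vc=[39]
#2 0x27e→b39/s7 VC-HIT; vc=[23]
#3 0x1b3→b27/s3 MISS; vc=[23]
#4 0x278→b39/s7 L1-HIT; vc=[23]
#5 0xc7→b12/s4 MISS; vc=[23]
#6 0xc0→b12/s4 L1-HIT; vc=[23]
#7 0x278→b39/s7 L1-HIT; vc=[23]
#8 0x273→b39/s7 L1-HIT; vc=[23]
#9 0xf2→b15/s7 MISS; vc=[23,39]
#10 0x27d→b39/s7 VC-HIT; vc=[23,15]
#11 0xf6→b15/s7 VC-HIT; vc=[23,39]
#12 0x294→b41/s1 MISS; vc=[23,39]

MISSES = 6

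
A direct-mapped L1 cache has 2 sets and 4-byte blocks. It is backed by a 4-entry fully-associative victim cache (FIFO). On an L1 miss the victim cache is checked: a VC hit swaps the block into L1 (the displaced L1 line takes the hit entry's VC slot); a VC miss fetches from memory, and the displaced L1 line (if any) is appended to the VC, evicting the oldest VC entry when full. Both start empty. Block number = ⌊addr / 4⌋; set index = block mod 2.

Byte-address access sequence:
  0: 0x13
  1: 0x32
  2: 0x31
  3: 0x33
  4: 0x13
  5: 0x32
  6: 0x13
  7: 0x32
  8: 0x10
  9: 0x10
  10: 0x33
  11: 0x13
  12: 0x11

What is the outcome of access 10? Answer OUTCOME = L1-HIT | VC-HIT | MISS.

OUTCOME = VC-HIT

0: 0x13 (blk 4, set 0) → MISS  vc=[]
1: 0x32 (blk 12, set 0) → MISS  vc=[4]
2: 0x31 (blk 12, set 0) → L1-HIT  vc=[4]
3: 0x33 (blk 12, set 0) → L1-HIT  vc=[4]
4: 0x13 (blk 4, set 0) → VC-HIT  vc=[12]
5: 0x32 (blk 12, set 0) → VC-HIT  vc=[4]
6: 0x13 (blk 4, set 0) → VC-HIT  vc=[12]
7: 0x32 (blk 12, set 0) → VC-HIT  vc=[4]
8: 0x10 (blk 4, set 0) → VC-HIT  vc=[12]
9: 0x10 (blk 4, set 0) → L1-HIT  vc=[12]
10: 0x33 (blk 12, set 0) → VC-HIT  vc=[4]
11: 0x13 (blk 4, set 0) → VC-HIT  vc=[12]
12: 0x11 (blk 4, set 0) → L1-HIT  vc=[12]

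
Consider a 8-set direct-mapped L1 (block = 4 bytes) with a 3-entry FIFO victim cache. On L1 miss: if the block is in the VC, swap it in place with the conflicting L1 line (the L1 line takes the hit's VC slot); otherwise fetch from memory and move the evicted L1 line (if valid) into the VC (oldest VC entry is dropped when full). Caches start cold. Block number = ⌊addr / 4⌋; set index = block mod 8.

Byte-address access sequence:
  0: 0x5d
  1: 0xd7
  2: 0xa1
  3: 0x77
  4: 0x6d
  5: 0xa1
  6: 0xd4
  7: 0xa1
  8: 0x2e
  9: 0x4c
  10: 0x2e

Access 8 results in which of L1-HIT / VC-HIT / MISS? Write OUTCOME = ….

OUTCOME = MISS

#0 0x5d→b23/s7 MISS; vc=[]
#1 0xd7→b53/s5 MISS; vc=[]
#2 0xa1→b40/s0 MISS; vc=[]
#3 0x77→b29/s5 MISS; vc=[53]
#4 0x6d→b27/s3 MISS; vc=[53]
#5 0xa1→b40/s0 L1-HIT; vc=[53]
#6 0xd4→b53/s5 VC-HIT; vc=[29]
#7 0xa1→b40/s0 L1-HIT; vc=[29]
#8 0x2e→b11/s3 MISS; vc=[29,27]
#9 0x4c→b19/s3 MISS; vc=[29,27,11]
#10 0x2e→b11/s3 VC-HIT; vc=[29,27,19]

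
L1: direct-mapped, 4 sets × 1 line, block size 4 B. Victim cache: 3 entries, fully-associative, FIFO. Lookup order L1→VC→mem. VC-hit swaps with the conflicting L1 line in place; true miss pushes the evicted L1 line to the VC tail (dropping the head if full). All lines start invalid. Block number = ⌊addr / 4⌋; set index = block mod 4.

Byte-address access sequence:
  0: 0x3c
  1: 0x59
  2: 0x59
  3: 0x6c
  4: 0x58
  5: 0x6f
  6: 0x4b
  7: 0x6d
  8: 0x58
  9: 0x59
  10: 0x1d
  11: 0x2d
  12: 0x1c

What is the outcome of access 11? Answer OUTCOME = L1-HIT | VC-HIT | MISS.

OUTCOME = MISS

#0 0x3c→b15/s3 MISS; vc=[]
#1 0x59→b22/s2 MISS; vc=[]
#2 0x59→b22/s2 L1-HIT; vc=[]
#3 0x6c→b27/s3 MISS; vc=[15]
#4 0x58→b22/s2 L1-HIT; vc=[15]
#5 0x6f→b27/s3 L1-HIT; vc=[15]
#6 0x4b→b18/s2 MISS; vc=[15,22]
#7 0x6d→b27/s3 L1-HIT; vc=[15,22]
#8 0x58→b22/s2 VC-HIT; vc=[15,18]
#9 0x59→b22/s2 L1-HIT; vc=[15,18]
#10 0x1d→b7/s3 MISS; vc=[15,18,27]
#11 0x2d→b11/s3 MISS; vc=[18,27,7]
#12 0x1c→b7/s3 VC-HIT; vc=[18,27,11]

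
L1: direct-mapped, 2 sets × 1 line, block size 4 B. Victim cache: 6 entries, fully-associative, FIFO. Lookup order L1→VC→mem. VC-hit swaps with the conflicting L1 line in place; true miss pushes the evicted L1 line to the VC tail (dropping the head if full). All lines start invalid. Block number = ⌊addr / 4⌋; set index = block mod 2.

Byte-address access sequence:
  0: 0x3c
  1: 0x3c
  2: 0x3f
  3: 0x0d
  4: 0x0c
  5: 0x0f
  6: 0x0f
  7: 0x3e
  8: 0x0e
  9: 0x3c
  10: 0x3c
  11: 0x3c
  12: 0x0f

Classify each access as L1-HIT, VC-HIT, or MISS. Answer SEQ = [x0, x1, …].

SEQ = [MISS, L1-HIT, L1-HIT, MISS, L1-HIT, L1-HIT, L1-HIT, VC-HIT, VC-HIT, VC-HIT, L1-HIT, L1-HIT, VC-HIT]

  [0] addr=0x3c blk=15 s=1: MISS | VC []
  [1] addr=0x3c blk=15 s=1: L1-HIT | VC []
  [2] addr=0x3f blk=15 s=1: L1-HIT | VC []
  [3] addr=0xd blk=3 s=1: MISS | VC [15]
  [4] addr=0xc blk=3 s=1: L1-HIT | VC [15]
  [5] addr=0xf blk=3 s=1: L1-HIT | VC [15]
  [6] addr=0xf blk=3 s=1: L1-HIT | VC [15]
  [7] addr=0x3e blk=15 s=1: VC-HIT | VC [3]
  [8] addr=0xe blk=3 s=1: VC-HIT | VC [15]
  [9] addr=0x3c blk=15 s=1: VC-HIT | VC [3]
  [10] addr=0x3c blk=15 s=1: L1-HIT | VC [3]
  [11] addr=0x3c blk=15 s=1: L1-HIT | VC [3]
  [12] addr=0xf blk=3 s=1: VC-HIT | VC [15]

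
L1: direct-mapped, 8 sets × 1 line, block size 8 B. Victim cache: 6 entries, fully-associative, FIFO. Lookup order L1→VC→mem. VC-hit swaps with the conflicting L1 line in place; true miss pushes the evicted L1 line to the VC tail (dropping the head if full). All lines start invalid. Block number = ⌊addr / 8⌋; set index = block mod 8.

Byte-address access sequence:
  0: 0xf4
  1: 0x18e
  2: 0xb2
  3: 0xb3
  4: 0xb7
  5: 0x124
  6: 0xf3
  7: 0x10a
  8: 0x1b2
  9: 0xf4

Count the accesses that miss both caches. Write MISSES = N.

#0 0xf4→b30/s6 MISS; vc=[]
#1 0x18e→b49/s1 MISS; vc=[]
#2 0xb2→b22/s6 MISS; vc=[30]
#3 0xb3→b22/s6 L1-HIT; vc=[30]
#4 0xb7→b22/s6 L1-HIT; vc=[30]
#5 0x124→b36/s4 MISS; vc=[30]
#6 0xf3→b30/s6 VC-HIT; vc=[22]
#7 0x10a→b33/s1 MISS; vc=[22,49]
#8 0x1b2→b54/s6 MISS; vc=[22,49,30]
#9 0xf4→b30/s6 VC-HIT; vc=[22,49,54]

MISSES = 6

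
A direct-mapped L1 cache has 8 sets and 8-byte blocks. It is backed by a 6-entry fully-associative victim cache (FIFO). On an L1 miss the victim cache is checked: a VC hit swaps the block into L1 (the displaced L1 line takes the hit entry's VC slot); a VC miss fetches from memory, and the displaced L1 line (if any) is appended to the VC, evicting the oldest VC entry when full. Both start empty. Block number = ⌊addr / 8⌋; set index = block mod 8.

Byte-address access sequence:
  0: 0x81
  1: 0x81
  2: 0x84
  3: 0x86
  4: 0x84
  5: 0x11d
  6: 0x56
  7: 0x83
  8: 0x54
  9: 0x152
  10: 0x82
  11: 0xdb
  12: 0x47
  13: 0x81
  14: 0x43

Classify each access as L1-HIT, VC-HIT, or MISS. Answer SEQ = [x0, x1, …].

#0 0x81→b16/s0 MISS; vc=[]
#1 0x81→b16/s0 L1-HIT; vc=[]
#2 0x84→b16/s0 L1-HIT; vc=[]
#3 0x86→b16/s0 L1-HIT; vc=[]
#4 0x84→b16/s0 L1-HIT; vc=[]
#5 0x11d→b35/s3 MISS; vc=[]
#6 0x56→b10/s2 MISS; vc=[]
#7 0x83→b16/s0 L1-HIT; vc=[]
#8 0x54→b10/s2 L1-HIT; vc=[]
#9 0x152→b42/s2 MISS; vc=[10]
#10 0x82→b16/s0 L1-HIT; vc=[10]
#11 0xdb→b27/s3 MISS; vc=[10,35]
#12 0x47→b8/s0 MISS; vc=[10,35,16]
#13 0x81→b16/s0 VC-HIT; vc=[10,35,8]
#14 0x43→b8/s0 VC-HIT; vc=[10,35,16]

SEQ = [MISS, L1-HIT, L1-HIT, L1-HIT, L1-HIT, MISS, MISS, L1-HIT, L1-HIT, MISS, L1-HIT, MISS, MISS, VC-HIT, VC-HIT]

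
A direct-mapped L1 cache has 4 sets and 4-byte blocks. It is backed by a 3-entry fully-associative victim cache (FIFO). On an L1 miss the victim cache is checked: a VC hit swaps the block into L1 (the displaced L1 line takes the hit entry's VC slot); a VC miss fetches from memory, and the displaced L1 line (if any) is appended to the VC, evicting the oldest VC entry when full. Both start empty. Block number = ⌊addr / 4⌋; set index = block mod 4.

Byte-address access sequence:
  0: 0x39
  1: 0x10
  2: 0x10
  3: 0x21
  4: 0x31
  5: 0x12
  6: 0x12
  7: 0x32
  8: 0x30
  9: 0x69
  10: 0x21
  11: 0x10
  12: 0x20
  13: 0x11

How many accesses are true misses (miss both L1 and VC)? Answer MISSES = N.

MISSES = 5

#0 0x39→b14/s2 MISS; vc=[]
#1 0x10→b4/s0 MISS; vc=[]
#2 0x10→b4/s0 L1-HIT; vc=[]
#3 0x21→b8/s0 MISS; vc=[4]
#4 0x31→b12/s0 MISS; vc=[4,8]
#5 0x12→b4/s0 VC-HIT; vc=[12,8]
#6 0x12→b4/s0 L1-HIT; vc=[12,8]
#7 0x32→b12/s0 VC-HIT; vc=[4,8]
#8 0x30→b12/s0 L1-HIT; vc=[4,8]
#9 0x69→b26/s2 MISS; vc=[4,8,14]
#10 0x21→b8/s0 VC-HIT; vc=[4,12,14]
#11 0x10→b4/s0 VC-HIT; vc=[8,12,14]
#12 0x20→b8/s0 VC-HIT; vc=[4,12,14]
#13 0x11→b4/s0 VC-HIT; vc=[8,12,14]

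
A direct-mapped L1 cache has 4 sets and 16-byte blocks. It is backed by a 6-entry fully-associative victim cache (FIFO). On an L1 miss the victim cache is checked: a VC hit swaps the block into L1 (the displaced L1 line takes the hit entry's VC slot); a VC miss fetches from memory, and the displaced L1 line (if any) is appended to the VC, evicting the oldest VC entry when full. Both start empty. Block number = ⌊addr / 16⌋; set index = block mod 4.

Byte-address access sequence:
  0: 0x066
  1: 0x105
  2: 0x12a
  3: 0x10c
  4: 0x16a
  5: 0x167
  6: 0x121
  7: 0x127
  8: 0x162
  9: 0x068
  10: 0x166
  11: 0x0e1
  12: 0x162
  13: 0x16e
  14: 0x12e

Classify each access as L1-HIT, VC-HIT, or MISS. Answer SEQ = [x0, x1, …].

  [0] addr=0x66 blk=6 s=2: MISS | VC []
  [1] addr=0x105 blk=16 s=0: MISS | VC []
  [2] addr=0x12a blk=18 s=2: MISS | VC [6]
  [3] addr=0x10c blk=16 s=0: L1-HIT | VC [6]
  [4] addr=0x16a blk=22 s=2: MISS | VC [6, 18]
  [5] addr=0x167 blk=22 s=2: L1-HIT | VC [6, 18]
  [6] addr=0x121 blk=18 s=2: VC-HIT | VC [6, 22]
  [7] addr=0x127 blk=18 s=2: L1-HIT | VC [6, 22]
  [8] addr=0x162 blk=22 s=2: VC-HIT | VC [6, 18]
  [9] addr=0x68 blk=6 s=2: VC-HIT | VC [22, 18]
  [10] addr=0x166 blk=22 s=2: VC-HIT | VC [6, 18]
  [11] addr=0xe1 blk=14 s=2: MISS | VC [6, 18, 22]
  [12] addr=0x162 blk=22 s=2: VC-HIT | VC [6, 18, 14]
  [13] addr=0x16e blk=22 s=2: L1-HIT | VC [6, 18, 14]
  [14] addr=0x12e blk=18 s=2: VC-HIT | VC [6, 22, 14]

SEQ = [MISS, MISS, MISS, L1-HIT, MISS, L1-HIT, VC-HIT, L1-HIT, VC-HIT, VC-HIT, VC-HIT, MISS, VC-HIT, L1-HIT, VC-HIT]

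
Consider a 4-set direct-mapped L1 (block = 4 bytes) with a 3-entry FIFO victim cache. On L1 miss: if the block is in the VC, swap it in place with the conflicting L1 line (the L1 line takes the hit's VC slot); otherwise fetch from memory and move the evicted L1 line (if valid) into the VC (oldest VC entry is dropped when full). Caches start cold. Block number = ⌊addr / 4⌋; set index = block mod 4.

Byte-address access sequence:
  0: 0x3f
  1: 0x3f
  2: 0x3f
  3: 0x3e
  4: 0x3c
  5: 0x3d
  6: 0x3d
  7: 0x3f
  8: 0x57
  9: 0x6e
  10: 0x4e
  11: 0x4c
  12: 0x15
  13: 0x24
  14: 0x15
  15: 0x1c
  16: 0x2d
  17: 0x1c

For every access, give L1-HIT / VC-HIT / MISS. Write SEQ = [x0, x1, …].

#0 0x3f→b15/s3 MISS; vc=[]
#1 0x3f→b15/s3 L1-HIT; vc=[]
#2 0x3f→b15/s3 L1-HIT; vc=[]
#3 0x3e→b15/s3 L1-HIT; vc=[]
#4 0x3c→b15/s3 L1-HIT; vc=[]
#5 0x3d→b15/s3 L1-HIT; vc=[]
#6 0x3d→b15/s3 L1-HIT; vc=[]
#7 0x3f→b15/s3 L1-HIT; vc=[]
#8 0x57→b21/s1 MISS; vc=[]
#9 0x6e→b27/s3 MISS; vc=[15]
#10 0x4e→b19/s3 MISS; vc=[15,27]
#11 0x4c→b19/s3 L1-HIT; vc=[15,27]
#12 0x15→b5/s1 MISS; vc=[15,27,21]
#13 0x24→b9/s1 MISS; vc=[27,21,5]
#14 0x15→b5/s1 VC-HIT; vc=[27,21,9]
#15 0x1c→b7/s3 MISS; vc=[21,9,19]
#16 0x2d→b11/s3 MISS; vc=[9,19,7]
#17 0x1c→b7/s3 VC-HIT; vc=[9,19,11]

SEQ = [MISS, L1-HIT, L1-HIT, L1-HIT, L1-HIT, L1-HIT, L1-HIT, L1-HIT, MISS, MISS, MISS, L1-HIT, MISS, MISS, VC-HIT, MISS, MISS, VC-HIT]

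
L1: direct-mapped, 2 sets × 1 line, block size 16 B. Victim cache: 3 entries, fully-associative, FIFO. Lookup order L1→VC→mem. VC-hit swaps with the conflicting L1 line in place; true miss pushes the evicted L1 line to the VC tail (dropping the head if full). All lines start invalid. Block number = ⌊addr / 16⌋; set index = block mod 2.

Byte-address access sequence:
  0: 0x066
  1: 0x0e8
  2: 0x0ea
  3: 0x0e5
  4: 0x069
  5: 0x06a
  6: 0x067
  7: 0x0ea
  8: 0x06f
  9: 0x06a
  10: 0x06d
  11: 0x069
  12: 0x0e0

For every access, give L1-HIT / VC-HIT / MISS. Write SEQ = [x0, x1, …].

SEQ = [MISS, MISS, L1-HIT, L1-HIT, VC-HIT, L1-HIT, L1-HIT, VC-HIT, VC-HIT, L1-HIT, L1-HIT, L1-HIT, VC-HIT]

#0 0x66→b6/s0 MISS; vc=[]
#1 0xe8→b14/s0 MISS; vc=[6]
#2 0xea→b14/s0 L1-HIT; vc=[6]
#3 0xe5→b14/s0 L1-HIT; vc=[6]
#4 0x69→b6/s0 VC-HIT; vc=[14]
#5 0x6a→b6/s0 L1-HIT; vc=[14]
#6 0x67→b6/s0 L1-HIT; vc=[14]
#7 0xea→b14/s0 VC-HIT; vc=[6]
#8 0x6f→b6/s0 VC-HIT; vc=[14]
#9 0x6a→b6/s0 L1-HIT; vc=[14]
#10 0x6d→b6/s0 L1-HIT; vc=[14]
#11 0x69→b6/s0 L1-HIT; vc=[14]
#12 0xe0→b14/s0 VC-HIT; vc=[6]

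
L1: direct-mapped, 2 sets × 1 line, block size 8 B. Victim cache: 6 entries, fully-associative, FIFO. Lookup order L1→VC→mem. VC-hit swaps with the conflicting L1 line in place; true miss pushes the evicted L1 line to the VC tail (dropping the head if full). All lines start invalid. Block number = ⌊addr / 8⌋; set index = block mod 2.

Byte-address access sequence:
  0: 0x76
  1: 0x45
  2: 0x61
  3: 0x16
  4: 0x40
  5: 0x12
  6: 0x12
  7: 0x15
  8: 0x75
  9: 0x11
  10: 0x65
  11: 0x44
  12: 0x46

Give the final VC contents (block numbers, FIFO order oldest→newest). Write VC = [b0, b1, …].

  [0] addr=0x76 blk=14 s=0: MISS | VC []
  [1] addr=0x45 blk=8 s=0: MISS | VC [14]
  [2] addr=0x61 blk=12 s=0: MISS | VC [14, 8]
  [3] addr=0x16 blk=2 s=0: MISS | VC [14, 8, 12]
  [4] addr=0x40 blk=8 s=0: VC-HIT | VC [14, 2, 12]
  [5] addr=0x12 blk=2 s=0: VC-HIT | VC [14, 8, 12]
  [6] addr=0x12 blk=2 s=0: L1-HIT | VC [14, 8, 12]
  [7] addr=0x15 blk=2 s=0: L1-HIT | VC [14, 8, 12]
  [8] addr=0x75 blk=14 s=0: VC-HIT | VC [2, 8, 12]
  [9] addr=0x11 blk=2 s=0: VC-HIT | VC [14, 8, 12]
  [10] addr=0x65 blk=12 s=0: VC-HIT | VC [14, 8, 2]
  [11] addr=0x44 blk=8 s=0: VC-HIT | VC [14, 12, 2]
  [12] addr=0x46 blk=8 s=0: L1-HIT | VC [14, 12, 2]

VC = [14, 12, 2]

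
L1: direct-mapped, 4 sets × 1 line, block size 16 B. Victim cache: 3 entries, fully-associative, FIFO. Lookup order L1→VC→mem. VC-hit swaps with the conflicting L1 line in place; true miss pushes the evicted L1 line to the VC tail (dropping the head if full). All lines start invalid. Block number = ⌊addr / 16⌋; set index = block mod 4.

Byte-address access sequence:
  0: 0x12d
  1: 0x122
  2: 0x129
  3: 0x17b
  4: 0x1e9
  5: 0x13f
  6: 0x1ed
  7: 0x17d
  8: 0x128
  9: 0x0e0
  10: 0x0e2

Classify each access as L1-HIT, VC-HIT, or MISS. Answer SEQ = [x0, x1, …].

SEQ = [MISS, L1-HIT, L1-HIT, MISS, MISS, MISS, L1-HIT, VC-HIT, VC-HIT, MISS, L1-HIT]

#0 0x12d→b18/s2 MISS; vc=[]
#1 0x122→b18/s2 L1-HIT; vc=[]
#2 0x129→b18/s2 L1-HIT; vc=[]
#3 0x17b→b23/s3 MISS; vc=[]
#4 0x1e9→b30/s2 MISS; vc=[18]
#5 0x13f→b19/s3 MISS; vc=[18,23]
#6 0x1ed→b30/s2 L1-HIT; vc=[18,23]
#7 0x17d→b23/s3 VC-HIT; vc=[18,19]
#8 0x128→b18/s2 VC-HIT; vc=[30,19]
#9 0xe0→b14/s2 MISS; vc=[30,19,18]
#10 0xe2→b14/s2 L1-HIT; vc=[30,19,18]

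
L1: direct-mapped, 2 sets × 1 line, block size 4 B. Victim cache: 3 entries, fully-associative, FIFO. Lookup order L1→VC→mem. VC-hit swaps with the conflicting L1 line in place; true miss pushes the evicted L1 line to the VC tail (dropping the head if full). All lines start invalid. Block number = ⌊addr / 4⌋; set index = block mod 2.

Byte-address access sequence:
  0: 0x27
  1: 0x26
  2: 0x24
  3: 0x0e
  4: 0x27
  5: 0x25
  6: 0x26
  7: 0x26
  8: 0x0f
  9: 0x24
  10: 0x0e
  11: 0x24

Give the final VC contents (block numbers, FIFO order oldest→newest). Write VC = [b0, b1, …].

VC = [3]

#0 0x27→b9/s1 MISS; vc=[]
#1 0x26→b9/s1 L1-HIT; vc=[]
#2 0x24→b9/s1 L1-HIT; vc=[]
#3 0xe→b3/s1 MISS; vc=[9]
#4 0x27→b9/s1 VC-HIT; vc=[3]
#5 0x25→b9/s1 L1-HIT; vc=[3]
#6 0x26→b9/s1 L1-HIT; vc=[3]
#7 0x26→b9/s1 L1-HIT; vc=[3]
#8 0xf→b3/s1 VC-HIT; vc=[9]
#9 0x24→b9/s1 VC-HIT; vc=[3]
#10 0xe→b3/s1 VC-HIT; vc=[9]
#11 0x24→b9/s1 VC-HIT; vc=[3]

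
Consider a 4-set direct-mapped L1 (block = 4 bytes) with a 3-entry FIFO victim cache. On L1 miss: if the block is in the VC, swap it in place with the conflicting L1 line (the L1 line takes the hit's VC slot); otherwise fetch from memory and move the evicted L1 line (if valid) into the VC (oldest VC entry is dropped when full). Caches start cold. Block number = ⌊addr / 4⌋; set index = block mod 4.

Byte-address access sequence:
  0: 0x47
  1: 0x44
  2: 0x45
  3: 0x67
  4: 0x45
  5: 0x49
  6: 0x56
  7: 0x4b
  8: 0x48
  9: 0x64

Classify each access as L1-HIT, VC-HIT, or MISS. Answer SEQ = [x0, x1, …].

SEQ = [MISS, L1-HIT, L1-HIT, MISS, VC-HIT, MISS, MISS, L1-HIT, L1-HIT, VC-HIT]

  [0] addr=0x47 blk=17 s=1: MISS | VC []
  [1] addr=0x44 blk=17 s=1: L1-HIT | VC []
  [2] addr=0x45 blk=17 s=1: L1-HIT | VC []
  [3] addr=0x67 blk=25 s=1: MISS | VC [17]
  [4] addr=0x45 blk=17 s=1: VC-HIT | VC [25]
  [5] addr=0x49 blk=18 s=2: MISS | VC [25]
  [6] addr=0x56 blk=21 s=1: MISS | VC [25, 17]
  [7] addr=0x4b blk=18 s=2: L1-HIT | VC [25, 17]
  [8] addr=0x48 blk=18 s=2: L1-HIT | VC [25, 17]
  [9] addr=0x64 blk=25 s=1: VC-HIT | VC [21, 17]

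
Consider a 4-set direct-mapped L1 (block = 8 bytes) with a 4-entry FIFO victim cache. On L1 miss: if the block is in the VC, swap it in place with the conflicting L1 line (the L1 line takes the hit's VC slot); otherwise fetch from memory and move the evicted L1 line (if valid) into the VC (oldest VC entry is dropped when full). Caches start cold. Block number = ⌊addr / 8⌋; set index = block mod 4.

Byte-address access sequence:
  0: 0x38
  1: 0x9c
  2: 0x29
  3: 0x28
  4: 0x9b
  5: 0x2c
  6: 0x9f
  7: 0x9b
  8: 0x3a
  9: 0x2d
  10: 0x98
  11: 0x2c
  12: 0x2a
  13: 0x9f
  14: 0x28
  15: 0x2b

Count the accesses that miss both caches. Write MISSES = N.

MISSES = 3

0: 0x38 (blk 7, set 3) → MISS  vc=[]
1: 0x9c (blk 19, set 3) → MISS  vc=[7]
2: 0x29 (blk 5, set 1) → MISS  vc=[7]
3: 0x28 (blk 5, set 1) → L1-HIT  vc=[7]
4: 0x9b (blk 19, set 3) → L1-HIT  vc=[7]
5: 0x2c (blk 5, set 1) → L1-HIT  vc=[7]
6: 0x9f (blk 19, set 3) → L1-HIT  vc=[7]
7: 0x9b (blk 19, set 3) → L1-HIT  vc=[7]
8: 0x3a (blk 7, set 3) → VC-HIT  vc=[19]
9: 0x2d (blk 5, set 1) → L1-HIT  vc=[19]
10: 0x98 (blk 19, set 3) → VC-HIT  vc=[7]
11: 0x2c (blk 5, set 1) → L1-HIT  vc=[7]
12: 0x2a (blk 5, set 1) → L1-HIT  vc=[7]
13: 0x9f (blk 19, set 3) → L1-HIT  vc=[7]
14: 0x28 (blk 5, set 1) → L1-HIT  vc=[7]
15: 0x2b (blk 5, set 1) → L1-HIT  vc=[7]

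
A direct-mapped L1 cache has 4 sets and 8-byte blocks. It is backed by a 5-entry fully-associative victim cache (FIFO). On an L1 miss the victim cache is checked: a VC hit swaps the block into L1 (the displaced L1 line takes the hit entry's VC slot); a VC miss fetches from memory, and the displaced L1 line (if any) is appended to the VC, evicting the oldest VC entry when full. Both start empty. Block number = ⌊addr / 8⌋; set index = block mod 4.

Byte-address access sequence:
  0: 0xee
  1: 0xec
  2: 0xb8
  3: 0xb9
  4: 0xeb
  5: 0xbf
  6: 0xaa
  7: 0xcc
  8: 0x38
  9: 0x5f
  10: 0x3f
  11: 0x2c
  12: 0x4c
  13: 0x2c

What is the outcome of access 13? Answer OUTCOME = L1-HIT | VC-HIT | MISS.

OUTCOME = VC-HIT

#0 0xee→b29/s1 MISS; vc=[]
#1 0xec→b29/s1 L1-HIT; vc=[]
#2 0xb8→b23/s3 MISS; vc=[]
#3 0xb9→b23/s3 L1-HIT; vc=[]
#4 0xeb→b29/s1 L1-HIT; vc=[]
#5 0xbf→b23/s3 L1-HIT; vc=[]
#6 0xaa→b21/s1 MISS; vc=[29]
#7 0xcc→b25/s1 MISS; vc=[29,21]
#8 0x38→b7/s3 MISS; vc=[29,21,23]
#9 0x5f→b11/s3 MISS; vc=[29,21,23,7]
#10 0x3f→b7/s3 VC-HIT; vc=[29,21,23,11]
#11 0x2c→b5/s1 MISS; vc=[29,21,23,11,25]
#12 0x4c→b9/s1 MISS; vc=[21,23,11,25,5]
#13 0x2c→b5/s1 VC-HIT; vc=[21,23,11,25,9]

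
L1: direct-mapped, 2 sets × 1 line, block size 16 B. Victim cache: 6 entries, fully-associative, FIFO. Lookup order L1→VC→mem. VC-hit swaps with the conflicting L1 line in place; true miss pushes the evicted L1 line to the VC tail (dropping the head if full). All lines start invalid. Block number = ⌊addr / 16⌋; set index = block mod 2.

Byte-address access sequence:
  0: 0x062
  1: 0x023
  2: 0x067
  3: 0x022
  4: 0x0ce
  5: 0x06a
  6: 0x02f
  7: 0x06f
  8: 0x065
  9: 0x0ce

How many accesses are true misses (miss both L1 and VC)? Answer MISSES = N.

  [0] addr=0x62 blk=6 s=0: MISS | VC []
  [1] addr=0x23 blk=2 s=0: MISS | VC [6]
  [2] addr=0x67 blk=6 s=0: VC-HIT | VC [2]
  [3] addr=0x22 blk=2 s=0: VC-HIT | VC [6]
  [4] addr=0xce blk=12 s=0: MISS | VC [6, 2]
  [5] addr=0x6a blk=6 s=0: VC-HIT | VC [12, 2]
  [6] addr=0x2f blk=2 s=0: VC-HIT | VC [12, 6]
  [7] addr=0x6f blk=6 s=0: VC-HIT | VC [12, 2]
  [8] addr=0x65 blk=6 s=0: L1-HIT | VC [12, 2]
  [9] addr=0xce blk=12 s=0: VC-HIT | VC [6, 2]

MISSES = 3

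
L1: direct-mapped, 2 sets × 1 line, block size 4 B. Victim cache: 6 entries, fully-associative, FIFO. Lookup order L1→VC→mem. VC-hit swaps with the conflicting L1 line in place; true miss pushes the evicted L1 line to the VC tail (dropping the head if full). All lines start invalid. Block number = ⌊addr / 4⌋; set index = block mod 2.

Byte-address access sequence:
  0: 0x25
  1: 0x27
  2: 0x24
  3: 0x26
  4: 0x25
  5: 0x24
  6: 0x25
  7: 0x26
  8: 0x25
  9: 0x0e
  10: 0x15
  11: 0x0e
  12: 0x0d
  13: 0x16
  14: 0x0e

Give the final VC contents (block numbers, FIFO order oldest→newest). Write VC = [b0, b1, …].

  [0] addr=0x25 blk=9 s=1: MISS | VC []
  [1] addr=0x27 blk=9 s=1: L1-HIT | VC []
  [2] addr=0x24 blk=9 s=1: L1-HIT | VC []
  [3] addr=0x26 blk=9 s=1: L1-HIT | VC []
  [4] addr=0x25 blk=9 s=1: L1-HIT | VC []
  [5] addr=0x24 blk=9 s=1: L1-HIT | VC []
  [6] addr=0x25 blk=9 s=1: L1-HIT | VC []
  [7] addr=0x26 blk=9 s=1: L1-HIT | VC []
  [8] addr=0x25 blk=9 s=1: L1-HIT | VC []
  [9] addr=0xe blk=3 s=1: MISS | VC [9]
  [10] addr=0x15 blk=5 s=1: MISS | VC [9, 3]
  [11] addr=0xe blk=3 s=1: VC-HIT | VC [9, 5]
  [12] addr=0xd blk=3 s=1: L1-HIT | VC [9, 5]
  [13] addr=0x16 blk=5 s=1: VC-HIT | VC [9, 3]
  [14] addr=0xe blk=3 s=1: VC-HIT | VC [9, 5]

VC = [9, 5]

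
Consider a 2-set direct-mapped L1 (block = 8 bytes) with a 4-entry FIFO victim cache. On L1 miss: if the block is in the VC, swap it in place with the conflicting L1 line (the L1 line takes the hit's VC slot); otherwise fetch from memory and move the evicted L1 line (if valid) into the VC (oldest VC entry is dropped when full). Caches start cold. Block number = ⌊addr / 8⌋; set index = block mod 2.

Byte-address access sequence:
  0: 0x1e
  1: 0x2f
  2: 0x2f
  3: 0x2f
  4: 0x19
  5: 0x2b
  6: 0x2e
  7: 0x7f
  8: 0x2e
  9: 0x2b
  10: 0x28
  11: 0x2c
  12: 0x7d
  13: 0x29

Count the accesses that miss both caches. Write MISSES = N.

0: 0x1e (blk 3, set 1) → MISS  vc=[]
1: 0x2f (blk 5, set 1) → MISS  vc=[3]
2: 0x2f (blk 5, set 1) → L1-HIT  vc=[3]
3: 0x2f (blk 5, set 1) → L1-HIT  vc=[3]
4: 0x19 (blk 3, set 1) → VC-HIT  vc=[5]
5: 0x2b (blk 5, set 1) → VC-HIT  vc=[3]
6: 0x2e (blk 5, set 1) → L1-HIT  vc=[3]
7: 0x7f (blk 15, set 1) → MISS  vc=[3, 5]
8: 0x2e (blk 5, set 1) → VC-HIT  vc=[3, 15]
9: 0x2b (blk 5, set 1) → L1-HIT  vc=[3, 15]
10: 0x28 (blk 5, set 1) → L1-HIT  vc=[3, 15]
11: 0x2c (blk 5, set 1) → L1-HIT  vc=[3, 15]
12: 0x7d (blk 15, set 1) → VC-HIT  vc=[3, 5]
13: 0x29 (blk 5, set 1) → VC-HIT  vc=[3, 15]

MISSES = 3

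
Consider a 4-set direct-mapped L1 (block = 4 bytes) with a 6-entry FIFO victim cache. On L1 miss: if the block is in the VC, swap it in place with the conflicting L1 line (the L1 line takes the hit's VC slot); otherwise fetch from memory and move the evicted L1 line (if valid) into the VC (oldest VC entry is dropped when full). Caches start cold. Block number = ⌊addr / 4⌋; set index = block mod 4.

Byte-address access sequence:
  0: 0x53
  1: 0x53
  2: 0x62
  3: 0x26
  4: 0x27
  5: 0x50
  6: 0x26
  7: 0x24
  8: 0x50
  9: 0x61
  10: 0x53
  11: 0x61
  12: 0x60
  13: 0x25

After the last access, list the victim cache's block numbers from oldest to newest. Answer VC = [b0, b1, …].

0: 0x53 (blk 20, set 0) → MISS  vc=[]
1: 0x53 (blk 20, set 0) → L1-HIT  vc=[]
2: 0x62 (blk 24, set 0) → MISS  vc=[20]
3: 0x26 (blk 9, set 1) → MISS  vc=[20]
4: 0x27 (blk 9, set 1) → L1-HIT  vc=[20]
5: 0x50 (blk 20, set 0) → VC-HIT  vc=[24]
6: 0x26 (blk 9, set 1) → L1-HIT  vc=[24]
7: 0x24 (blk 9, set 1) → L1-HIT  vc=[24]
8: 0x50 (blk 20, set 0) → L1-HIT  vc=[24]
9: 0x61 (blk 24, set 0) → VC-HIT  vc=[20]
10: 0x53 (blk 20, set 0) → VC-HIT  vc=[24]
11: 0x61 (blk 24, set 0) → VC-HIT  vc=[20]
12: 0x60 (blk 24, set 0) → L1-HIT  vc=[20]
13: 0x25 (blk 9, set 1) → L1-HIT  vc=[20]

VC = [20]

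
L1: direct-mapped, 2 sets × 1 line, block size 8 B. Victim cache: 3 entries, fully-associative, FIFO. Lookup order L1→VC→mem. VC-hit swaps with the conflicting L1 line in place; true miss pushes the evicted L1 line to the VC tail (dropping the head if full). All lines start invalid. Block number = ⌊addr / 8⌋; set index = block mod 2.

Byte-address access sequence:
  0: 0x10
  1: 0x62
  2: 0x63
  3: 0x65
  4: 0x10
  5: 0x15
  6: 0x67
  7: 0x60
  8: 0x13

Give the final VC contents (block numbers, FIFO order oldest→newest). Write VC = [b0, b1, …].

VC = [12]

#0 0x10→b2/s0 MISS; vc=[]
#1 0x62→b12/s0 MISS; vc=[2]
#2 0x63→b12/s0 L1-HIT; vc=[2]
#3 0x65→b12/s0 L1-HIT; vc=[2]
#4 0x10→b2/s0 VC-HIT; vc=[12]
#5 0x15→b2/s0 L1-HIT; vc=[12]
#6 0x67→b12/s0 VC-HIT; vc=[2]
#7 0x60→b12/s0 L1-HIT; vc=[2]
#8 0x13→b2/s0 VC-HIT; vc=[12]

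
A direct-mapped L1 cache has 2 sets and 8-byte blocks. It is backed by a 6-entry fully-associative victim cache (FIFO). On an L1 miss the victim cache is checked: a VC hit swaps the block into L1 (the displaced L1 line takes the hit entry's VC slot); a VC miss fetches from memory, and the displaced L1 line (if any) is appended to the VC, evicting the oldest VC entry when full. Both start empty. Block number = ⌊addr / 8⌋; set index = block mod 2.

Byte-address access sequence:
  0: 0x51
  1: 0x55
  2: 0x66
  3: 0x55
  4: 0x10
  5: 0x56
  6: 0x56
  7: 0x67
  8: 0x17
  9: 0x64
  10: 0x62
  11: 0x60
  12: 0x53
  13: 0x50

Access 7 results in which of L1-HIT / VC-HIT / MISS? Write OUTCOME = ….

OUTCOME = VC-HIT

0: 0x51 (blk 10, set 0) → MISS  vc=[]
1: 0x55 (blk 10, set 0) → L1-HIT  vc=[]
2: 0x66 (blk 12, set 0) → MISS  vc=[10]
3: 0x55 (blk 10, set 0) → VC-HIT  vc=[12]
4: 0x10 (blk 2, set 0) → MISS  vc=[12, 10]
5: 0x56 (blk 10, set 0) → VC-HIT  vc=[12, 2]
6: 0x56 (blk 10, set 0) → L1-HIT  vc=[12, 2]
7: 0x67 (blk 12, set 0) → VC-HIT  vc=[10, 2]
8: 0x17 (blk 2, set 0) → VC-HIT  vc=[10, 12]
9: 0x64 (blk 12, set 0) → VC-HIT  vc=[10, 2]
10: 0x62 (blk 12, set 0) → L1-HIT  vc=[10, 2]
11: 0x60 (blk 12, set 0) → L1-HIT  vc=[10, 2]
12: 0x53 (blk 10, set 0) → VC-HIT  vc=[12, 2]
13: 0x50 (blk 10, set 0) → L1-HIT  vc=[12, 2]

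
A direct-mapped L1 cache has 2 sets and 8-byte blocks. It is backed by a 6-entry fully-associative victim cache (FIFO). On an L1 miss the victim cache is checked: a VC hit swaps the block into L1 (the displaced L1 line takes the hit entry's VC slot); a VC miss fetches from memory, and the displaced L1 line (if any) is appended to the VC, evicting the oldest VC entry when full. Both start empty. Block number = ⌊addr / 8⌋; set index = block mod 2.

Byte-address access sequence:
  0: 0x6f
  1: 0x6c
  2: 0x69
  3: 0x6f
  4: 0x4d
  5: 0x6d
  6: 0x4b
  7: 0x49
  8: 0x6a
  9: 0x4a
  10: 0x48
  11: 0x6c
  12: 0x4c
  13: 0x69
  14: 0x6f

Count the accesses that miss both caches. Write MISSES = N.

MISSES = 2

  [0] addr=0x6f blk=13 s=1: MISS | VC []
  [1] addr=0x6c blk=13 s=1: L1-HIT | VC []
  [2] addr=0x69 blk=13 s=1: L1-HIT | VC []
  [3] addr=0x6f blk=13 s=1: L1-HIT | VC []
  [4] addr=0x4d blk=9 s=1: MISS | VC [13]
  [5] addr=0x6d blk=13 s=1: VC-HIT | VC [9]
  [6] addr=0x4b blk=9 s=1: VC-HIT | VC [13]
  [7] addr=0x49 blk=9 s=1: L1-HIT | VC [13]
  [8] addr=0x6a blk=13 s=1: VC-HIT | VC [9]
  [9] addr=0x4a blk=9 s=1: VC-HIT | VC [13]
  [10] addr=0x48 blk=9 s=1: L1-HIT | VC [13]
  [11] addr=0x6c blk=13 s=1: VC-HIT | VC [9]
  [12] addr=0x4c blk=9 s=1: VC-HIT | VC [13]
  [13] addr=0x69 blk=13 s=1: VC-HIT | VC [9]
  [14] addr=0x6f blk=13 s=1: L1-HIT | VC [9]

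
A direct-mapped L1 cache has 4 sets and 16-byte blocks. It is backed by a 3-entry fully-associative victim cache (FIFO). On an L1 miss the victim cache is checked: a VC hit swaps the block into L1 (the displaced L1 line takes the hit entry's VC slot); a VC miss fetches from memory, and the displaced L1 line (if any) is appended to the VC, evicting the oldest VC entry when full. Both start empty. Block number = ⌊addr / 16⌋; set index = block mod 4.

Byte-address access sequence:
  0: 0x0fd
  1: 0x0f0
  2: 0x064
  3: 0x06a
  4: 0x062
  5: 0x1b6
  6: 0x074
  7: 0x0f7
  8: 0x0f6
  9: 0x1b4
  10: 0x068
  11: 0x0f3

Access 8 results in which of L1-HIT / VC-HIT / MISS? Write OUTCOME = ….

#0 0xfd→b15/s3 MISS; vc=[]
#1 0xf0→b15/s3 L1-HIT; vc=[]
#2 0x64→b6/s2 MISS; vc=[]
#3 0x6a→b6/s2 L1-HIT; vc=[]
#4 0x62→b6/s2 L1-HIT; vc=[]
#5 0x1b6→b27/s3 MISS; vc=[15]
#6 0x74→b7/s3 MISS; vc=[15,27]
#7 0xf7→b15/s3 VC-HIT; vc=[7,27]
#8 0xf6→b15/s3 L1-HIT; vc=[7,27]
#9 0x1b4→b27/s3 VC-HIT; vc=[7,15]
#10 0x68→b6/s2 L1-HIT; vc=[7,15]
#11 0xf3→b15/s3 VC-HIT; vc=[7,27]

OUTCOME = L1-HIT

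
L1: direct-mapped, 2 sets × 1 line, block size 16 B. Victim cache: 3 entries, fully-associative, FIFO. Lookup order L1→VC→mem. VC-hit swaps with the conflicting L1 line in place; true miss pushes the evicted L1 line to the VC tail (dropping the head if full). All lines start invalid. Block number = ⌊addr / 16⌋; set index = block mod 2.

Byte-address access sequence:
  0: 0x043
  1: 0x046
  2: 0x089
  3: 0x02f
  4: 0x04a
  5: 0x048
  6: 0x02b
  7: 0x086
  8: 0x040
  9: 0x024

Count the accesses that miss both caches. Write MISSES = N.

  [0] addr=0x43 blk=4 s=0: MISS | VC []
  [1] addr=0x46 blk=4 s=0: L1-HIT | VC []
  [2] addr=0x89 blk=8 s=0: MISS | VC [4]
  [3] addr=0x2f blk=2 s=0: MISS | VC [4, 8]
  [4] addr=0x4a blk=4 s=0: VC-HIT | VC [2, 8]
  [5] addr=0x48 blk=4 s=0: L1-HIT | VC [2, 8]
  [6] addr=0x2b blk=2 s=0: VC-HIT | VC [4, 8]
  [7] addr=0x86 blk=8 s=0: VC-HIT | VC [4, 2]
  [8] addr=0x40 blk=4 s=0: VC-HIT | VC [8, 2]
  [9] addr=0x24 blk=2 s=0: VC-HIT | VC [8, 4]

MISSES = 3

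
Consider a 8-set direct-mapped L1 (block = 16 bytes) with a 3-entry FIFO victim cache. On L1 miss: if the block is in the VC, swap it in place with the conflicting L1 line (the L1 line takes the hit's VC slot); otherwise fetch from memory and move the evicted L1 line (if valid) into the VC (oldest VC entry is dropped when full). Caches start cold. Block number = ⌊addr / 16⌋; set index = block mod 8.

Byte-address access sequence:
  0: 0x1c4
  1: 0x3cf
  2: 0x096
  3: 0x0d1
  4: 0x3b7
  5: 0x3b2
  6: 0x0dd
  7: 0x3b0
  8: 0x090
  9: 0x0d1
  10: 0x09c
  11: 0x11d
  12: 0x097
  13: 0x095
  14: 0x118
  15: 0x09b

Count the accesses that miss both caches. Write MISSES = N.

  [0] addr=0x1c4 blk=28 s=4: MISS | VC []
  [1] addr=0x3cf blk=60 s=4: MISS | VC [28]
  [2] addr=0x96 blk=9 s=1: MISS | VC [28]
  [3] addr=0xd1 blk=13 s=5: MISS | VC [28]
  [4] addr=0x3b7 blk=59 s=3: MISS | VC [28]
  [5] addr=0x3b2 blk=59 s=3: L1-HIT | VC [28]
  [6] addr=0xdd blk=13 s=5: L1-HIT | VC [28]
  [7] addr=0x3b0 blk=59 s=3: L1-HIT | VC [28]
  [8] addr=0x90 blk=9 s=1: L1-HIT | VC [28]
  [9] addr=0xd1 blk=13 s=5: L1-HIT | VC [28]
  [10] addr=0x9c blk=9 s=1: L1-HIT | VC [28]
  [11] addr=0x11d blk=17 s=1: MISS | VC [28, 9]
  [12] addr=0x97 blk=9 s=1: VC-HIT | VC [28, 17]
  [13] addr=0x95 blk=9 s=1: L1-HIT | VC [28, 17]
  [14] addr=0x118 blk=17 s=1: VC-HIT | VC [28, 9]
  [15] addr=0x9b blk=9 s=1: VC-HIT | VC [28, 17]

MISSES = 6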